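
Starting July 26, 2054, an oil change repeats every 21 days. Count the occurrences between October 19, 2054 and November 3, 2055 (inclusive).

Occurrences land 21·i days after July 26, 2054 for i = 0, 1, 2, …
October 19, 2054 is 85 days after the start; 85 ÷ 21 = 4 remainder 1; since the remainder is 1, round up to i = 5. First occurrence in the window: #6 on November 8, 2054 (5×21 = 105 days in).
November 3, 2055 is 465 days after the start; 465 ÷ 21 = 22 remainder 3. Last occurrence in the window: #23 on October 31, 2055.
Occurrences #6 through #23: 18 in total.

18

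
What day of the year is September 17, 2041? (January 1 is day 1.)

Days in months before September: 31 + 28 + 31 + 30 + 31 + 30 + 31 + 31 = 243.
Plus 17 days into September → day 260.

260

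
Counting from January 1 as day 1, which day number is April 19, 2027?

109

Days in months before April: 31 + 28 + 31 = 90.
Plus 19 days into April → day 109.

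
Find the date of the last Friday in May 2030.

2030-05-31

May 2030 begins on a Wednesday, so the first Friday is May 3 (2 days later).
May 2030 has 31 days. Adding weeks: 3, 10, 17, 24, 31 — the last one ≤ 31 is the 31st.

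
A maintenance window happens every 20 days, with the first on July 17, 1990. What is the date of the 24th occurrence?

October 20, 1991

The 24th occurrence is 23 intervals after the first: 23 × 20 = 460 days after July 17, 1990.
July has 31 days — 14 days to the end of July leaves 446.
From end of July to end of 1990 is 153 days (293 left).
January has 31 days (262 left).
February has 28 days (234 left).
March has 31 days (203 left).
April has 30 days (173 left).
May has 31 days (142 left).
June has 30 days (112 left).
July has 31 days (81 left).
August has 31 days (50 left).
September has 30 days (20 left).
20 days into October → October 20, 1991.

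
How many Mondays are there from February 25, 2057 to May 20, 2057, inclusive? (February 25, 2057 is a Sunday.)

12

February 25, 2057 is a Sunday; the first Monday on or after it is February 26, 2057 (1 day later).
From February 26, 2057 to May 20, 2057: 2 + 31 + 30 + 20 = 83 days (rest of February, March, April, May).
83 ÷ 7 = 11 full weeks with remainder 6, so 11 more Mondays after the first → 12.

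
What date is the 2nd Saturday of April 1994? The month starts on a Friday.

April 1994 begins on a Friday, so the first Saturday is April 2 (1 day later).
The 2nd Saturday is 1 weeks later: 2 + 7 = 9.

April 9, 1994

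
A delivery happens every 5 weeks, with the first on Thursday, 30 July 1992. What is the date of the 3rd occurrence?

8 October 1992

The 3rd occurrence is 2 intervals after the first: 2 × 35 = 70 days after 30 July 1992.
July has 31 days — 1 day to the end of July leaves 69.
August has 31 days (38 left).
September has 30 days (8 left).
8 days into October → 8 October 1992.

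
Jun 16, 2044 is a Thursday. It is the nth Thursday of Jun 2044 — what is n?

Day 16 falls in week ⌈16/7⌉ of the month.
Days 1–7 hold the 1st Thursday, 8–14 the 2nd, 15–21 the 3rd, 22–28 the 4th, 29–31 the 5th.
16 is in the range for the 3rd.

3rd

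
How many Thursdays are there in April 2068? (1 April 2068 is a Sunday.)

1 April 2068 is a Sunday; the first Thursday on or after it is 5 April 2068 (4 days later).
From 5 April 2068 to 30 April 2068 is 30 − 5 = 25 days.
25 ÷ 7 = 3 full weeks with remainder 4, so 3 more Thursdays after the first → 4.

4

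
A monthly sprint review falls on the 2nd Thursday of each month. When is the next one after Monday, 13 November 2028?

14 December 2028

November 2028 starts on a Wednesday; its first Thursday is the 2nd, so the 2nd Thursday is the 9th — 9 November 2028.
That is not after 13 November 2028, so look at December 2028.
December 2028 starts on a Friday; its first Thursday is the 7th, so the 2nd Thursday is the 14th — 14 December 2028.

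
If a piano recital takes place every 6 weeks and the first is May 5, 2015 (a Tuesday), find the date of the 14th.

Nov 1, 2016

The 14th occurrence is 13 intervals after the first: 13 × 42 = 546 days after May 5, 2015.
May has 31 days — 26 days to the end of May leaves 520.
From end of May to end of 2015 is 214 days (306 left).
Jan has 31 days (275 left).
Feb has 29 days (246 left).
Mar has 31 days (215 left).
Apr has 30 days (185 left).
May has 31 days (154 left).
Jun has 30 days (124 left).
Jul has 31 days (93 left).
Aug has 31 days (62 left).
Sep has 30 days (32 left).
Oct has 31 days (1 left).
1 day into Nov → Nov 1, 2016.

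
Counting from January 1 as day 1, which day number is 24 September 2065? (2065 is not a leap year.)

267

Days in months before September: 31 + 28 + 31 + 30 + 31 + 30 + 31 + 31 = 243.
Plus 24 days into September → day 267.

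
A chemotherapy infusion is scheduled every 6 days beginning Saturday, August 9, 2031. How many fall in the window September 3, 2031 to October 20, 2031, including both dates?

8

Occurrences land 6·i days after August 9, 2031 for i = 0, 1, 2, …
September 3, 2031 is 25 days after the start; 25 ÷ 6 = 4 remainder 1; since the remainder is 1, round up to i = 5. First occurrence in the window: #6 on September 8, 2031 (5×6 = 30 days in).
October 20, 2031 is 72 days after the start; 72 ÷ 6 = 12 remainder 0. Last occurrence in the window: #13 on October 20, 2031.
Occurrences #6 through #13: 8 in total.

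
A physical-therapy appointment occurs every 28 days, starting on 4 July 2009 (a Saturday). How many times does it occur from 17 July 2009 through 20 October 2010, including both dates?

Occurrences land 28·i days after 4 July 2009 for i = 0, 1, 2, …
17 July 2009 is 13 days after the start; 13 ÷ 28 = 0 remainder 13; since the remainder is 13, round up to i = 1. First occurrence in the window: #2 on 1 August 2009 (1×28 = 28 days in).
20 October 2010 is 473 days after the start; 473 ÷ 28 = 16 remainder 25. Last occurrence in the window: #17 on 25 September 2010.
Occurrences #2 through #17: 16 in total.

16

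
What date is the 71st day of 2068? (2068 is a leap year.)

2068-03-11

January has 31 days (71 − 31 = 40 remain).
February has 29 days (40 − 29 = 11 remain).
11 into March → March 11.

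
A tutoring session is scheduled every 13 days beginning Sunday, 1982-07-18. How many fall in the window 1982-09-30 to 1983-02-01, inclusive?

10

Occurrences land 13·i days after 1982-07-18 for i = 0, 1, 2, …
1982-09-30 is 74 days after the start; 74 ÷ 13 = 5 remainder 9; since the remainder is 9, round up to i = 6. First occurrence in the window: #7 on 1982-10-04 (6×13 = 78 days in).
1983-02-01 is 198 days after the start; 198 ÷ 13 = 15 remainder 3. Last occurrence in the window: #16 on 1983-01-29.
Occurrences #7 through #16: 10 in total.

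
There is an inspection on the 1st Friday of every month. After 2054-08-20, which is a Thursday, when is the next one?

2054-09-04

August 2054 starts on a Saturday, so its 1st Friday is 2054-08-07 (6 days in).
That is not after 2054-08-20, so look at September 2054.
September 2054 starts on a Tuesday, so its 1st Friday is 2054-09-04 (3 days in).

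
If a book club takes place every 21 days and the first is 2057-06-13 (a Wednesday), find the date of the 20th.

The 20th occurrence is 19 intervals after the first: 19 × 21 = 399 days after 2057-06-13.
June has 30 days — 17 days to the end of June leaves 382.
July has 31 days (351 left).
August has 31 days (320 left).
September has 30 days (290 left).
October has 31 days (259 left).
November has 30 days (229 left).
December has 31 days (198 left).
January has 31 days (167 left).
February has 28 days (139 left).
March has 31 days (108 left).
April has 30 days (78 left).
May has 31 days (47 left).
June has 30 days (17 left).
17 days into July → 2058-07-17.

2058-07-17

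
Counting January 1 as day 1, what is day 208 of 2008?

January has 31 days (208 − 31 = 177 remain).
February has 29 days (177 − 29 = 148 remain).
March has 31 days (148 − 31 = 117 remain).
April has 30 days (117 − 30 = 87 remain).
May has 31 days (87 − 31 = 56 remain).
June has 30 days (56 − 30 = 26 remain).
26 into July → July 26.

2008-07-26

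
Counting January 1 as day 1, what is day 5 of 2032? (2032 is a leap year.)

January 5, 2032

5 into January → January 5.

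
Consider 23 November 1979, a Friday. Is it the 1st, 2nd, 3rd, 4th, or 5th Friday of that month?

4th

Day 23 falls in week ⌈23/7⌉ of the month.
Days 1–7 hold the 1st Friday, 8–14 the 2nd, 15–21 the 3rd, 22–28 the 4th, 29–31 the 5th.
23 is in the range for the 4th.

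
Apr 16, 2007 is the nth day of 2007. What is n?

Days in months before Apr: 31 + 28 + 31 = 90.
Plus 16 days into Apr → day 106.

106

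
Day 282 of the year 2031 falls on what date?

October 9, 2031

January has 31 days (282 − 31 = 251 remain).
February has 28 days (251 − 28 = 223 remain).
March has 31 days (223 − 31 = 192 remain).
April has 30 days (192 − 30 = 162 remain).
May has 31 days (162 − 31 = 131 remain).
June has 30 days (131 − 30 = 101 remain).
July has 31 days (101 − 31 = 70 remain).
August has 31 days (70 − 31 = 39 remain).
September has 30 days (39 − 30 = 9 remain).
9 into October → October 9.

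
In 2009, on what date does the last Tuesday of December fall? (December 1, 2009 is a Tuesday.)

December 2009 begins on a Tuesday, so the first Tuesday is December 1.
December 2009 has 31 days. Adding weeks: 1, 8, 15, 22, 29 — the last one ≤ 31 is the 29th.

29 December 2009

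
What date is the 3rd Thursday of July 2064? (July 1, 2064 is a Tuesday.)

17 July 2064

July 2064 begins on a Tuesday, so the first Thursday is July 3 (2 days later).
The 3rd Thursday is 2 weeks later: 3 + 14 = 17.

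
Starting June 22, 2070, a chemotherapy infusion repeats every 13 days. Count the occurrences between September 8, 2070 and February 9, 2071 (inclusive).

12

Occurrences land 13·i days after June 22, 2070 for i = 0, 1, 2, …
September 8, 2070 is 78 days after the start; 78 ÷ 13 = 6 remainder 0. First occurrence in the window: #7 on September 8, 2070 (6×13 = 78 days in).
February 9, 2071 is 232 days after the start; 232 ÷ 13 = 17 remainder 11. Last occurrence in the window: #18 on January 29, 2071.
Occurrences #7 through #18: 12 in total.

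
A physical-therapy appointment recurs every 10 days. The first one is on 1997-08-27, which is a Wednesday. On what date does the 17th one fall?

The 17th occurrence is 16 intervals after the first: 16 × 10 = 160 days after 1997-08-27.
August has 31 days — 4 days to the end of August leaves 156.
September has 30 days (126 left).
October has 31 days (95 left).
November has 30 days (65 left).
December has 31 days (34 left).
January has 31 days (3 left).
3 days into February → 1998-02-03.

1998-02-03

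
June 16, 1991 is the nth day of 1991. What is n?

Days in months before June: 31 + 28 + 31 + 30 + 31 = 151.
Plus 16 days into June → day 167.

167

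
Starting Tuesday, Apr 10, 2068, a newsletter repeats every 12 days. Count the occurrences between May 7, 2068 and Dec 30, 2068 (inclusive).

Occurrences land 12·i days after Apr 10, 2068 for i = 0, 1, 2, …
May 7, 2068 is 27 days after the start; 27 ÷ 12 = 2 remainder 3; since the remainder is 3, round up to i = 3. First occurrence in the window: #4 on May 16, 2068 (3×12 = 36 days in).
Dec 30, 2068 is 264 days after the start; 264 ÷ 12 = 22 remainder 0. Last occurrence in the window: #23 on Dec 30, 2068.
Occurrences #4 through #23: 20 in total.

20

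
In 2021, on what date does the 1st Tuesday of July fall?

July 2021 begins on a Thursday, so the first Tuesday is July 6 (5 days later).

July 6, 2021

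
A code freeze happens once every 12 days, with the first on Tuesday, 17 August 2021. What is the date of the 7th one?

28 October 2021

The 7th occurrence is 6 intervals after the first: 6 × 12 = 72 days after 17 August 2021.
August has 31 days — 14 days to the end of August leaves 58.
September has 30 days (28 left).
28 days into October → 28 October 2021.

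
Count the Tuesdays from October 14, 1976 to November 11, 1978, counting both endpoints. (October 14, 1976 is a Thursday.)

October 14, 1976 is a Thursday; the first Tuesday on or after it is October 19, 1976 (5 days later).
From October 19, 1976 to November 11, 1978: 73 + 365 + 315 = 753 days (rest of 1976, 1977, to November 11, 1978 in 1978).
753 ÷ 7 = 107 full weeks with remainder 4, so 107 more Tuesdays after the first → 108.

108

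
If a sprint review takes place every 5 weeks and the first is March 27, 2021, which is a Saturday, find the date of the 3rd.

The 3rd occurrence is 2 intervals after the first: 2 × 35 = 70 days after March 27, 2021.
March has 31 days — 4 days to the end of March leaves 66.
April has 30 days (36 left).
May has 31 days (5 left).
5 days into June → June 5, 2021.

June 5, 2021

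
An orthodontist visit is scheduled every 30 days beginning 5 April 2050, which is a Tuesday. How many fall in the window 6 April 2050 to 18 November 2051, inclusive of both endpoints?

19

Occurrences land 30·i days after 5 April 2050 for i = 0, 1, 2, …
6 April 2050 is 1 day after the start; 1 ÷ 30 = 0 remainder 1; since the remainder is 1, round up to i = 1. First occurrence in the window: #2 on 5 May 2050 (1×30 = 30 days in).
18 November 2051 is 592 days after the start; 592 ÷ 30 = 19 remainder 22. Last occurrence in the window: #20 on 27 October 2051.
Occurrences #2 through #20: 19 in total.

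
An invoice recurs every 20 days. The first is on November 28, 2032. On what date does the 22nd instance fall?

January 22, 2034

The 22nd occurrence is 21 intervals after the first: 21 × 20 = 420 days after November 28, 2032.
November has 30 days — 2 days to the end of November leaves 418.
From end of November to end of 2032 is 31 days (387 left).
2033 has 365 days (22 left).
22 days into January → January 22, 2034.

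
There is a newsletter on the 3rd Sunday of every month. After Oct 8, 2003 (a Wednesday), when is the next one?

Oct 2003 starts on a Wednesday; its first Sunday is the 5th, so the 3rd Sunday is the 19th — Oct 19, 2003.
Oct 19, 2003 is after Oct 8, 2003, so that is the next one.

Oct 19, 2003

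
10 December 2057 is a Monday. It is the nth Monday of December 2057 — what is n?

Day 10 falls in week ⌈10/7⌉ of the month.
Days 1–7 hold the 1st Monday, 8–14 the 2nd, 15–21 the 3rd, 22–28 the 4th, 29–31 the 5th.
10 is in the range for the 2nd.

2nd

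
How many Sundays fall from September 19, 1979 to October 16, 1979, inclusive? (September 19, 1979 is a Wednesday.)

September 19, 1979 is a Wednesday; the first Sunday on or after it is September 23, 1979 (4 days later).
From September 23, 1979 to October 16, 1979: 7 + 16 = 23 days (rest of September, October).
23 ÷ 7 = 3 full weeks with remainder 2, so 3 more Sundays after the first → 4.

4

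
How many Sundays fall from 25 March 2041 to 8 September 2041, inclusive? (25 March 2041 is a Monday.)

25 March 2041 is a Monday; the first Sunday on or after it is 31 March 2041 (6 days later).
From 31 March 2041 to 8 September 2041: 0 + 30 + 31 + 30 + 31 + 31 + 8 = 161 days (rest of March, April, May, June, July, August, September).
161 ÷ 7 = 23 full weeks with remainder 0, so 23 more Sundays after the first → 24.

24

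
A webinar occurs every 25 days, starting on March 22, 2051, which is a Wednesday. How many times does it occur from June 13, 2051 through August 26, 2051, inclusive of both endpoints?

3

Occurrences land 25·i days after March 22, 2051 for i = 0, 1, 2, …
June 13, 2051 is 83 days after the start; 83 ÷ 25 = 3 remainder 8; since the remainder is 8, round up to i = 4. First occurrence in the window: #5 on June 30, 2051 (4×25 = 100 days in).
August 26, 2051 is 157 days after the start; 157 ÷ 25 = 6 remainder 7. Last occurrence in the window: #7 on August 19, 2051.
Occurrences #5 through #7: 3 in total.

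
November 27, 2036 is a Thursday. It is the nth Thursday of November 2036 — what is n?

4th

Day 27 falls in week ⌈27/7⌉ of the month.
Days 1–7 hold the 1st Thursday, 8–14 the 2nd, 15–21 the 3rd, 22–28 the 4th, 29–31 the 5th.
27 is in the range for the 4th.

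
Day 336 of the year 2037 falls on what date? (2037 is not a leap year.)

Dec 2, 2037

Jan has 31 days (336 − 31 = 305 remain).
Feb has 28 days (305 − 28 = 277 remain).
Mar has 31 days (277 − 31 = 246 remain).
Apr has 30 days (246 − 30 = 216 remain).
May has 31 days (216 − 31 = 185 remain).
Jun has 30 days (185 − 30 = 155 remain).
Jul has 31 days (155 − 31 = 124 remain).
Aug has 31 days (124 − 31 = 93 remain).
Sep has 30 days (93 − 30 = 63 remain).
Oct has 31 days (63 − 31 = 32 remain).
Nov has 30 days (32 − 30 = 2 remain).
2 into Dec → Dec 2.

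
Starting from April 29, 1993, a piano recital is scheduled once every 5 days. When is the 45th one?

The 45th occurrence is 44 intervals after the first: 44 × 5 = 220 days after April 29, 1993.
April has 30 days — 1 day to the end of April leaves 219.
May has 31 days (188 left).
June has 30 days (158 left).
July has 31 days (127 left).
August has 31 days (96 left).
September has 30 days (66 left).
October has 31 days (35 left).
November has 30 days (5 left).
5 days into December → December 5, 1993.

December 5, 1993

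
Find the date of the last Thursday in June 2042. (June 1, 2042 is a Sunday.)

June 2042 begins on a Sunday, so the first Thursday is June 5 (4 days later).
June 2042 has 30 days. Adding weeks: 5, 12, 19, 26 — the last one ≤ 30 is the 26th.

2042-06-26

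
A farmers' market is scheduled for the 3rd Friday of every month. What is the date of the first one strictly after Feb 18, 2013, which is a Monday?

Mar 15, 2013

Feb 2013 starts on a Friday; its first Friday is the 1st, so the 3rd Friday is the 15th — Feb 15, 2013.
That is not after Feb 18, 2013, so look at Mar 2013.
Mar 2013 starts on a Friday; its first Friday is the 1st, so the 3rd Friday is the 15th — Mar 15, 2013.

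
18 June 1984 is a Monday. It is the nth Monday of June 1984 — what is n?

3rd

Day 18 falls in week ⌈18/7⌉ of the month.
Days 1–7 hold the 1st Monday, 8–14 the 2nd, 15–21 the 3rd, 22–28 the 4th, 29–31 the 5th.
18 is in the range for the 3rd.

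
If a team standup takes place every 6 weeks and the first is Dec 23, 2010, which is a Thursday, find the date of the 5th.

The 5th occurrence is 4 intervals after the first: 4 × 42 = 168 days after Dec 23, 2010.
Dec has 31 days — 8 days to the end of Dec leaves 160.
Jan has 31 days (129 left).
Feb has 28 days (101 left).
Mar has 31 days (70 left).
Apr has 30 days (40 left).
May has 31 days (9 left).
9 days into Jun → Jun 9, 2011.

Jun 9, 2011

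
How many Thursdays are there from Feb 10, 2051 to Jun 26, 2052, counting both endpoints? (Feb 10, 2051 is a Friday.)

Feb 10, 2051 is a Friday; the first Thursday on or after it is Feb 16, 2051 (6 days later).
From Feb 16, 2051 to Jun 26, 2052: 318 + 178 = 496 days (rest of 2051, to Jun 26, 2052 in 2052).
496 ÷ 7 = 70 full weeks with remainder 6, so 70 more Thursdays after the first → 71.

71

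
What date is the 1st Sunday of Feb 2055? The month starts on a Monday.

Feb 7, 2055

Feb 2055 begins on a Monday, so the first Sunday is Feb 7 (6 days later).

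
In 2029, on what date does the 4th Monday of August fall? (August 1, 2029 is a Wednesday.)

August 2029 begins on a Wednesday, so the first Monday is August 6 (5 days later).
The 4th Monday is 3 weeks later: 6 + 21 = 27.

August 27, 2029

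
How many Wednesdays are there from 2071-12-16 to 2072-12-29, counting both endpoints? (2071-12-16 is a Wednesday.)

2071-12-16 is a Wednesday; the first Wednesday on or after it is 2071-12-16.
From 2071-12-16 to 2072-12-29: 15 + 364 = 379 days (rest of 2071, to 2072-12-29 in 2072).
379 ÷ 7 = 54 full weeks with remainder 1, so 54 more Wednesdays after the first → 55.

55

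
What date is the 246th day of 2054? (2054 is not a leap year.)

Jan has 31 days (246 − 31 = 215 remain).
Feb has 28 days (215 − 28 = 187 remain).
Mar has 31 days (187 − 31 = 156 remain).
Apr has 30 days (156 − 30 = 126 remain).
May has 31 days (126 − 31 = 95 remain).
Jun has 30 days (95 − 30 = 65 remain).
Jul has 31 days (65 − 31 = 34 remain).
Aug has 31 days (34 − 31 = 3 remain).
3 into Sep → Sep 3.

Sep 3, 2054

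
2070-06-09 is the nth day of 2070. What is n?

Days in months before June: 31 + 28 + 31 + 30 + 31 = 151.
Plus 9 days into June → day 160.

160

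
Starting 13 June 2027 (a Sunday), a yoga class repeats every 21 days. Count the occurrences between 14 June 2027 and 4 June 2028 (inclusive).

17

Occurrences land 21·i days after 13 June 2027 for i = 0, 1, 2, …
14 June 2027 is 1 day after the start; 1 ÷ 21 = 0 remainder 1; since the remainder is 1, round up to i = 1. First occurrence in the window: #2 on 4 July 2027 (1×21 = 21 days in).
4 June 2028 is 357 days after the start; 357 ÷ 21 = 17 remainder 0. Last occurrence in the window: #18 on 4 June 2028.
Occurrences #2 through #18: 17 in total.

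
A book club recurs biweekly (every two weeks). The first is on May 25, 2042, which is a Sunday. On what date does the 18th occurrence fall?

The 18th occurrence is 17 intervals after the first: 17 × 14 = 238 days after May 25, 2042.
May has 31 days — 6 days to the end of May leaves 232.
Jun has 30 days (202 left).
Jul has 31 days (171 left).
Aug has 31 days (140 left).
Sep has 30 days (110 left).
Oct has 31 days (79 left).
Nov has 30 days (49 left).
Dec has 31 days (18 left).
18 days into Jan → Jan 18, 2043.

Jan 18, 2043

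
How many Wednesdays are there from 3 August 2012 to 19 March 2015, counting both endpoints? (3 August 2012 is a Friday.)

137

3 August 2012 is a Friday; the first Wednesday on or after it is 8 August 2012 (5 days later).
From 8 August 2012 to 19 March 2015: 145 + 365 + 365 + 78 = 953 days (rest of 2012, 2013, 2014, to 19 March 2015 in 2015).
953 ÷ 7 = 136 full weeks with remainder 1, so 136 more Wednesdays after the first → 137.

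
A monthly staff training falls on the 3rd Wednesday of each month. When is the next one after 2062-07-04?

2062-07-19

July 2062 starts on a Saturday; its first Wednesday is the 5th, so the 3rd Wednesday is the 19th — 2062-07-19.
2062-07-19 is after 2062-07-04, so that is the next one.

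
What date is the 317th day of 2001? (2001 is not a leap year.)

November 13, 2001

January has 31 days (317 − 31 = 286 remain).
February has 28 days (286 − 28 = 258 remain).
March has 31 days (258 − 31 = 227 remain).
April has 30 days (227 − 30 = 197 remain).
May has 31 days (197 − 31 = 166 remain).
June has 30 days (166 − 30 = 136 remain).
July has 31 days (136 − 31 = 105 remain).
August has 31 days (105 − 31 = 74 remain).
September has 30 days (74 − 30 = 44 remain).
October has 31 days (44 − 31 = 13 remain).
13 into November → November 13.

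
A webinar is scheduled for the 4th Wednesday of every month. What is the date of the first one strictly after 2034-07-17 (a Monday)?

2034-07-26

July 2034 starts on a Saturday; its first Wednesday is the 5th, so the 4th Wednesday is the 26th — 2034-07-26.
2034-07-26 is after 2034-07-17, so that is the next one.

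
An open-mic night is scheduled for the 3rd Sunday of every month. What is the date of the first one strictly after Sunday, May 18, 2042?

Jun 15, 2042

May 2042 starts on a Thursday; its first Sunday is the 4th, so the 3rd Sunday is the 18th — May 18, 2042.
That is not after May 18, 2042, so look at Jun 2042.
Jun 2042 starts on a Sunday; its first Sunday is the 1st, so the 3rd Sunday is the 15th — Jun 15, 2042.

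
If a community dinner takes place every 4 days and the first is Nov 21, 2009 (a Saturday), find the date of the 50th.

Jun 5, 2010

The 50th occurrence is 49 intervals after the first: 49 × 4 = 196 days after Nov 21, 2009.
Nov has 30 days — 9 days to the end of Nov leaves 187.
Dec has 31 days (156 left).
Jan has 31 days (125 left).
Feb has 28 days (97 left).
Mar has 31 days (66 left).
Apr has 30 days (36 left).
May has 31 days (5 left).
5 days into Jun → Jun 5, 2010.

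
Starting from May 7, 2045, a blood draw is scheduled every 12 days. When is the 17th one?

November 15, 2045

The 17th occurrence is 16 intervals after the first: 16 × 12 = 192 days after May 7, 2045.
May has 31 days — 24 days to the end of May leaves 168.
June has 30 days (138 left).
July has 31 days (107 left).
August has 31 days (76 left).
September has 30 days (46 left).
October has 31 days (15 left).
15 days into November → November 15, 2045.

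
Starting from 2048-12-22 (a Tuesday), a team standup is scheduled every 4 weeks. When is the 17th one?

2050-03-15

The 17th occurrence is 16 intervals after the first: 16 × 28 = 448 days after 2048-12-22.
December has 31 days — 9 days to the end of December leaves 439.
2049 has 365 days (74 left).
January has 31 days (43 left).
February has 28 days (15 left).
15 days into March → 2050-03-15.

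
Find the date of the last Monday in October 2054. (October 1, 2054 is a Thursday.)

October 26, 2054

October 2054 begins on a Thursday, so the first Monday is October 5 (4 days later).
October 2054 has 31 days. Adding weeks: 5, 12, 19, 26 — the last one ≤ 31 is the 26th.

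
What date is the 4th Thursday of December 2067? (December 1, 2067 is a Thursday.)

December 2067 begins on a Thursday, so the first Thursday is December 1.
The 4th Thursday is 3 weeks later: 1 + 21 = 22.

22 December 2067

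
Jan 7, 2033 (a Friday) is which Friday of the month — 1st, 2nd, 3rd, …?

1st

Day 7 falls in week ⌈7/7⌉ of the month.
Days 1–7 hold the 1st Friday, 8–14 the 2nd, 15–21 the 3rd, 22–28 the 4th, 29–31 the 5th.
7 is in the range for the 1st.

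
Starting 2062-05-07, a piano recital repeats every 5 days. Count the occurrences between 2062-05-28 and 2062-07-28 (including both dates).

Occurrences land 5·i days after 2062-05-07 for i = 0, 1, 2, …
2062-05-28 is 21 days after the start; 21 ÷ 5 = 4 remainder 1; since the remainder is 1, round up to i = 5. First occurrence in the window: #6 on 2062-06-01 (5×5 = 25 days in).
2062-07-28 is 82 days after the start; 82 ÷ 5 = 16 remainder 2. Last occurrence in the window: #17 on 2062-07-26.
Occurrences #6 through #17: 12 in total.

12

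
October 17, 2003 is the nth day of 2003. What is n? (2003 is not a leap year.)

Days in months before October: 31 + 28 + 31 + 30 + 31 + 30 + 31 + 31 + 30 = 273.
Plus 17 days into October → day 290.

290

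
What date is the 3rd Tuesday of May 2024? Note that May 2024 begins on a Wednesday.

21 May 2024

May 2024 begins on a Wednesday, so the first Tuesday is May 7 (6 days later).
The 3rd Tuesday is 2 weeks later: 7 + 14 = 21.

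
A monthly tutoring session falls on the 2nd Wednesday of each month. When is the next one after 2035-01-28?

January 2035 starts on a Monday; its first Wednesday is the 3rd, so the 2nd Wednesday is the 10th — 2035-01-10.
That is not after 2035-01-28, so look at February 2035.
February 2035 starts on a Thursday; its first Wednesday is the 7th, so the 2nd Wednesday is the 14th — 2035-02-14.

2035-02-14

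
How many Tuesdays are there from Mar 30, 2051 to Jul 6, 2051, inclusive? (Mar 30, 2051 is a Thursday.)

14

Mar 30, 2051 is a Thursday; the first Tuesday on or after it is Apr 4, 2051 (5 days later).
From Apr 4, 2051 to Jul 6, 2051: 26 + 31 + 30 + 6 = 93 days (rest of Apr, May, Jun, Jul).
93 ÷ 7 = 13 full weeks with remainder 2, so 13 more Tuesdays after the first → 14.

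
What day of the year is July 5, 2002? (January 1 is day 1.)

Days in months before July: 31 + 28 + 31 + 30 + 31 + 30 = 181.
Plus 5 days into July → day 186.

186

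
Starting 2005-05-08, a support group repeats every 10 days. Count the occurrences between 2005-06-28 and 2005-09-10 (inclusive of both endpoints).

7

Occurrences land 10·i days after 2005-05-08 for i = 0, 1, 2, …
2005-06-28 is 51 days after the start; 51 ÷ 10 = 5 remainder 1; since the remainder is 1, round up to i = 6. First occurrence in the window: #7 on 2005-07-07 (6×10 = 60 days in).
2005-09-10 is 125 days after the start; 125 ÷ 10 = 12 remainder 5. Last occurrence in the window: #13 on 2005-09-05.
Occurrences #7 through #13: 7 in total.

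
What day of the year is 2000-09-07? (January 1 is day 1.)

Days in months before September: 31 + 29 + 31 + 30 + 31 + 30 + 31 + 31 = 244.
Plus 7 days into September → day 251.

251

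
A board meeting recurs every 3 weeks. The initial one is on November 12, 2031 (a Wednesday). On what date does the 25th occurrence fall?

March 30, 2033

The 25th occurrence is 24 intervals after the first: 24 × 21 = 504 days after November 12, 2031.
November has 30 days — 18 days to the end of November leaves 486.
From end of November to end of 2031 is 31 days (455 left).
2032 has 366 days (89 left).
January has 31 days (58 left).
February has 28 days (30 left).
30 days into March → March 30, 2033.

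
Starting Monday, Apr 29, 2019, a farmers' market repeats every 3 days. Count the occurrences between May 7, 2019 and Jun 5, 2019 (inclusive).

10

Occurrences land 3·i days after Apr 29, 2019 for i = 0, 1, 2, …
May 7, 2019 is 8 days after the start; 8 ÷ 3 = 2 remainder 2; since the remainder is 2, round up to i = 3. First occurrence in the window: #4 on May 8, 2019 (3×3 = 9 days in).
Jun 5, 2019 is 37 days after the start; 37 ÷ 3 = 12 remainder 1. Last occurrence in the window: #13 on Jun 4, 2019.
Occurrences #4 through #13: 10 in total.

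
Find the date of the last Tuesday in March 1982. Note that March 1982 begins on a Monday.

1982-03-30

March 1982 begins on a Monday, so the first Tuesday is March 2 (1 day later).
March 1982 has 31 days. Adding weeks: 2, 9, 16, 23, 30 — the last one ≤ 31 is the 30th.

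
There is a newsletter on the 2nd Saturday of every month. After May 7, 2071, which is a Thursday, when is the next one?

May 2071 starts on a Friday; its first Saturday is the 2nd, so the 2nd Saturday is the 9th — May 9, 2071.
May 9, 2071 is after May 7, 2071, so that is the next one.

May 9, 2071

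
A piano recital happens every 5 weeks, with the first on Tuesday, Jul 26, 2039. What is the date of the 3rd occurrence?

The 3rd occurrence is 2 intervals after the first: 2 × 35 = 70 days after Jul 26, 2039.
Jul has 31 days — 5 days to the end of Jul leaves 65.
Aug has 31 days (34 left).
Sep has 30 days (4 left).
4 days into Oct → Oct 4, 2039.

Oct 4, 2039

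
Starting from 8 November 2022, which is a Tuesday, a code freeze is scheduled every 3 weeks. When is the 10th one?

The 10th occurrence is 9 intervals after the first: 9 × 21 = 189 days after 8 November 2022.
November has 30 days — 22 days to the end of November leaves 167.
December has 31 days (136 left).
January has 31 days (105 left).
February has 28 days (77 left).
March has 31 days (46 left).
April has 30 days (16 left).
16 days into May → 16 May 2023.

16 May 2023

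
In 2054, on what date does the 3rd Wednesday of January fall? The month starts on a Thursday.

January 2054 begins on a Thursday, so the first Wednesday is January 7 (6 days later).
The 3rd Wednesday is 2 weeks later: 7 + 14 = 21.

January 21, 2054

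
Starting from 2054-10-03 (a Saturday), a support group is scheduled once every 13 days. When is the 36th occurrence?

2056-01-01

The 36th occurrence is 35 intervals after the first: 35 × 13 = 455 days after 2054-10-03.
October has 31 days — 28 days to the end of October leaves 427.
From end of October to end of 2054 is 61 days (366 left).
2055 has 365 days (1 left).
1 day into January → 2056-01-01.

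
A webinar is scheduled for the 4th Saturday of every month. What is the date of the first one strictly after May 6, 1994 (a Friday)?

May 28, 1994

May 1994 starts on a Sunday; its first Saturday is the 7th, so the 4th Saturday is the 28th — May 28, 1994.
May 28, 1994 is after May 6, 1994, so that is the next one.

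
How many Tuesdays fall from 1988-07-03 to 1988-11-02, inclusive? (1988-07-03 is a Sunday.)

18

1988-07-03 is a Sunday; the first Tuesday on or after it is 1988-07-05 (2 days later).
From 1988-07-05 to 1988-11-02: 26 + 31 + 30 + 31 + 2 = 120 days (rest of July, August, September, October, November).
120 ÷ 7 = 17 full weeks with remainder 1, so 17 more Tuesdays after the first → 18.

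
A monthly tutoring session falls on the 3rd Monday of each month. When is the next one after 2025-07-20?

2025-07-21

July 2025 starts on a Tuesday; its first Monday is the 7th, so the 3rd Monday is the 21st — 2025-07-21.
2025-07-21 is after 2025-07-20, so that is the next one.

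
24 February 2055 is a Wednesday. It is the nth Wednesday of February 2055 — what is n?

4th

Day 24 falls in week ⌈24/7⌉ of the month.
Days 1–7 hold the 1st Wednesday, 8–14 the 2nd, 15–21 the 3rd, 22–28 the 4th, 29–31 the 5th.
24 is in the range for the 4th.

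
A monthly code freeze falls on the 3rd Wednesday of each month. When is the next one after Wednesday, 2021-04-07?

April 2021 starts on a Thursday; its first Wednesday is the 7th, so the 3rd Wednesday is the 21st — 2021-04-21.
2021-04-21 is after 2021-04-07, so that is the next one.

2021-04-21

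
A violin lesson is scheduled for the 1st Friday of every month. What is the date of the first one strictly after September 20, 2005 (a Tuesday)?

September 2005 starts on a Thursday, so its 1st Friday is September 2, 2005 (1 day in).
That is not after September 20, 2005, so look at October 2005.
October 2005 starts on a Saturday, so its 1st Friday is October 7, 2005 (6 days in).

October 7, 2005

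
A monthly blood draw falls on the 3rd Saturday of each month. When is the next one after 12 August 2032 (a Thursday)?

August 2032 starts on a Sunday; its first Saturday is the 7th, so the 3rd Saturday is the 21st — 21 August 2032.
21 August 2032 is after 12 August 2032, so that is the next one.

21 August 2032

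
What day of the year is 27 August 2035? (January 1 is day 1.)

Days in months before August: 31 + 28 + 31 + 30 + 31 + 30 + 31 = 212.
Plus 27 days into August → day 239.

239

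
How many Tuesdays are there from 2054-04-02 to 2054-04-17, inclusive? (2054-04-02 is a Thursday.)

2

2054-04-02 is a Thursday; the first Tuesday on or after it is 2054-04-07 (5 days later).
From 2054-04-07 to 2054-04-17 is 17 − 7 = 10 days.
10 ÷ 7 = 1 full weeks with remainder 3, so 1 more Tuesdays after the first → 2.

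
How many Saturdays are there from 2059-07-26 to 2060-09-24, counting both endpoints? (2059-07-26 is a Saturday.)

2059-07-26 is a Saturday; the first Saturday on or after it is 2059-07-26.
From 2059-07-26 to 2060-09-24: 158 + 268 = 426 days (rest of 2059, to 2060-09-24 in 2060).
426 ÷ 7 = 60 full weeks with remainder 6, so 60 more Saturdays after the first → 61.

61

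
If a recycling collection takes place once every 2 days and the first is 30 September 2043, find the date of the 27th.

The 27th occurrence is 26 intervals after the first: 26 × 2 = 52 days after 30 September 2043.
September has 30 days — 0 days to the end of September leaves 52.
October has 31 days (21 left).
21 days into November → 21 November 2043.

21 November 2043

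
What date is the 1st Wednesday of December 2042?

3 December 2042

The first Wednesday of December 2042 is December 3.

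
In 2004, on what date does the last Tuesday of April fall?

April 27, 2004

The first Tuesday of April 2004 is April 6.
April 2004 has 30 days. Adding weeks: 6, 13, 20, 27 — the last one ≤ 30 is the 27th.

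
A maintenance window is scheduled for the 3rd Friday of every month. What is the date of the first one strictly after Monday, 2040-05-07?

2040-05-18

May 2040 starts on a Tuesday; its first Friday is the 4th, so the 3rd Friday is the 18th — 2040-05-18.
2040-05-18 is after 2040-05-07, so that is the next one.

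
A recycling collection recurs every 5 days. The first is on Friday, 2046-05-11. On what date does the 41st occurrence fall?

2046-11-27

The 41st occurrence is 40 intervals after the first: 40 × 5 = 200 days after 2046-05-11.
May has 31 days — 20 days to the end of May leaves 180.
June has 30 days (150 left).
July has 31 days (119 left).
August has 31 days (88 left).
September has 30 days (58 left).
October has 31 days (27 left).
27 days into November → 2046-11-27.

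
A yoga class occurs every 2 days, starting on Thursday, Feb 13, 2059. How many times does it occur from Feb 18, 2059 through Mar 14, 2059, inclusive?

12

Occurrences land 2·i days after Feb 13, 2059 for i = 0, 1, 2, …
Feb 18, 2059 is 5 days after the start; 5 ÷ 2 = 2 remainder 1; since the remainder is 1, round up to i = 3. First occurrence in the window: #4 on Feb 19, 2059 (3×2 = 6 days in).
Mar 14, 2059 is 29 days after the start; 29 ÷ 2 = 14 remainder 1. Last occurrence in the window: #15 on Mar 13, 2059.
Occurrences #4 through #15: 12 in total.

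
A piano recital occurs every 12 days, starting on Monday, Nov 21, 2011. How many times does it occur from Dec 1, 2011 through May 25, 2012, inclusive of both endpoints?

Occurrences land 12·i days after Nov 21, 2011 for i = 0, 1, 2, …
Dec 1, 2011 is 10 days after the start; 10 ÷ 12 = 0 remainder 10; since the remainder is 10, round up to i = 1. First occurrence in the window: #2 on Dec 3, 2011 (1×12 = 12 days in).
May 25, 2012 is 186 days after the start; 186 ÷ 12 = 15 remainder 6. Last occurrence in the window: #16 on May 19, 2012.
Occurrences #2 through #16: 15 in total.

15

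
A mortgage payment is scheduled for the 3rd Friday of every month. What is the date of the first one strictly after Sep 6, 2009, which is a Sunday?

Sep 2009 starts on a Tuesday; its first Friday is the 4th, so the 3rd Friday is the 18th — Sep 18, 2009.
Sep 18, 2009 is after Sep 6, 2009, so that is the next one.

Sep 18, 2009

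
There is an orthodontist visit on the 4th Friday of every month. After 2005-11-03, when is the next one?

November 2005 starts on a Tuesday; its first Friday is the 4th, so the 4th Friday is the 25th — 2005-11-25.
2005-11-25 is after 2005-11-03, so that is the next one.

2005-11-25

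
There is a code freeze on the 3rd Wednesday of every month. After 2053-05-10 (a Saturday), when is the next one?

2053-05-21

May 2053 starts on a Thursday; its first Wednesday is the 7th, so the 3rd Wednesday is the 21st — 2053-05-21.
2053-05-21 is after 2053-05-10, so that is the next one.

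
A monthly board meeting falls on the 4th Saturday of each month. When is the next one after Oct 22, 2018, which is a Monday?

Oct 2018 starts on a Monday; its first Saturday is the 6th, so the 4th Saturday is the 27th — Oct 27, 2018.
Oct 27, 2018 is after Oct 22, 2018, so that is the next one.

Oct 27, 2018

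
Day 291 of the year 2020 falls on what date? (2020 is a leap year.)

Oct 17, 2020

Jan has 31 days (291 − 31 = 260 remain).
Feb has 29 days (260 − 29 = 231 remain).
Mar has 31 days (231 − 31 = 200 remain).
Apr has 30 days (200 − 30 = 170 remain).
May has 31 days (170 − 31 = 139 remain).
Jun has 30 days (139 − 30 = 109 remain).
Jul has 31 days (109 − 31 = 78 remain).
Aug has 31 days (78 − 31 = 47 remain).
Sep has 30 days (47 − 30 = 17 remain).
17 into Oct → Oct 17.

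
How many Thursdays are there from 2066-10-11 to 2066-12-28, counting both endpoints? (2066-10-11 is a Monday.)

11

2066-10-11 is a Monday; the first Thursday on or after it is 2066-10-14 (3 days later).
From 2066-10-14 to 2066-12-28: 17 + 30 + 28 = 75 days (rest of October, November, December).
75 ÷ 7 = 10 full weeks with remainder 5, so 10 more Thursdays after the first → 11.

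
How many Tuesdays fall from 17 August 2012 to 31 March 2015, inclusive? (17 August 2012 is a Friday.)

137

17 August 2012 is a Friday; the first Tuesday on or after it is 21 August 2012 (4 days later).
From 21 August 2012 to 31 March 2015: 132 + 365 + 365 + 90 = 952 days (rest of 2012, 2013, 2014, to 31 March 2015 in 2015).
952 ÷ 7 = 136 full weeks with remainder 0, so 136 more Tuesdays after the first → 137.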